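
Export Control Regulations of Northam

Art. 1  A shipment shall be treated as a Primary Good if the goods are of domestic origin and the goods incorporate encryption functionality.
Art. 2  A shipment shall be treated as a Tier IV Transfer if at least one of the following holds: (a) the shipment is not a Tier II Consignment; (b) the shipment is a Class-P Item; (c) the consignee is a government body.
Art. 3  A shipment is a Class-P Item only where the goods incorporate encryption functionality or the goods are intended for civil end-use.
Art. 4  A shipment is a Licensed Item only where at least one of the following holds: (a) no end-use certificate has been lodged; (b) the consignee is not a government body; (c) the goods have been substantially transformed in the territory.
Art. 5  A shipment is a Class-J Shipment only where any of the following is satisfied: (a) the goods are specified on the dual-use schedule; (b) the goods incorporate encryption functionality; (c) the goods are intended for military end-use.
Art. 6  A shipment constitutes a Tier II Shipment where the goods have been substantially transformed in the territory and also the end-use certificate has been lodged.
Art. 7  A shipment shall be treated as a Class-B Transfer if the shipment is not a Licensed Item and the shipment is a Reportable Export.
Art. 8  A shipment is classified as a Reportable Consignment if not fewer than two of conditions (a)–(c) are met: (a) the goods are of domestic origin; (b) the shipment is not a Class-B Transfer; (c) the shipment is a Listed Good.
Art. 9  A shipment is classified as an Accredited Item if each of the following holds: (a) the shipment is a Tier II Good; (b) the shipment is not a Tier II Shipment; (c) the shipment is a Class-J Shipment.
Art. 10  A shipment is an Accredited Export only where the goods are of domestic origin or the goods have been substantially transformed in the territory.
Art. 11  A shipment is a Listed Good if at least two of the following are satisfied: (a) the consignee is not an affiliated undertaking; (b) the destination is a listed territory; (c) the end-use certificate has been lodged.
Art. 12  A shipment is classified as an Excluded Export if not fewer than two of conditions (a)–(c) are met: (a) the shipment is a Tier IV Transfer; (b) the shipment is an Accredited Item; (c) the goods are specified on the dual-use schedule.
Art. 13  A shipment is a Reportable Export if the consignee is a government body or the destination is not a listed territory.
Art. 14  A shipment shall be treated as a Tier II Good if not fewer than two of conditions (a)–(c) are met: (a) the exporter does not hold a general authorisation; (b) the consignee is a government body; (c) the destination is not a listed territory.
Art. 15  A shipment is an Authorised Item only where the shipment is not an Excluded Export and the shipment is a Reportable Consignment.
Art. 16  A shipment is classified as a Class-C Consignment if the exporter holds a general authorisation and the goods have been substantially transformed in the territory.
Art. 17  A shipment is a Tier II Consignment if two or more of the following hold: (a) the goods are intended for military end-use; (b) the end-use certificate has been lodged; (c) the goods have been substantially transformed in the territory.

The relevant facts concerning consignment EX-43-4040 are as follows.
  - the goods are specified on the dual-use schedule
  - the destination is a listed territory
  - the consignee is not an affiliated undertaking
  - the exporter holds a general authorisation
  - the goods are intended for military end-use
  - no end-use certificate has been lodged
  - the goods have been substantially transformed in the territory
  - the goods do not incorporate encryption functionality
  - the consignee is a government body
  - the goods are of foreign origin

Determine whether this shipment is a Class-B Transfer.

No

article 4 — Licensed Item: [no end-use certificate has been lodged? yes] OR [the consignee is not a government body? no] OR [the goods have been substantially transformed in the territory? yes] → satisfied.
article 13 — Reportable Export: [the consignee is a government body? yes] OR [the destination is not a listed territory? no] → satisfied.
article 7 — Class-B Transfer: [not a Licensed Item (article 4)? no] AND [Reportable Export (article 13)? yes] → not satisfied.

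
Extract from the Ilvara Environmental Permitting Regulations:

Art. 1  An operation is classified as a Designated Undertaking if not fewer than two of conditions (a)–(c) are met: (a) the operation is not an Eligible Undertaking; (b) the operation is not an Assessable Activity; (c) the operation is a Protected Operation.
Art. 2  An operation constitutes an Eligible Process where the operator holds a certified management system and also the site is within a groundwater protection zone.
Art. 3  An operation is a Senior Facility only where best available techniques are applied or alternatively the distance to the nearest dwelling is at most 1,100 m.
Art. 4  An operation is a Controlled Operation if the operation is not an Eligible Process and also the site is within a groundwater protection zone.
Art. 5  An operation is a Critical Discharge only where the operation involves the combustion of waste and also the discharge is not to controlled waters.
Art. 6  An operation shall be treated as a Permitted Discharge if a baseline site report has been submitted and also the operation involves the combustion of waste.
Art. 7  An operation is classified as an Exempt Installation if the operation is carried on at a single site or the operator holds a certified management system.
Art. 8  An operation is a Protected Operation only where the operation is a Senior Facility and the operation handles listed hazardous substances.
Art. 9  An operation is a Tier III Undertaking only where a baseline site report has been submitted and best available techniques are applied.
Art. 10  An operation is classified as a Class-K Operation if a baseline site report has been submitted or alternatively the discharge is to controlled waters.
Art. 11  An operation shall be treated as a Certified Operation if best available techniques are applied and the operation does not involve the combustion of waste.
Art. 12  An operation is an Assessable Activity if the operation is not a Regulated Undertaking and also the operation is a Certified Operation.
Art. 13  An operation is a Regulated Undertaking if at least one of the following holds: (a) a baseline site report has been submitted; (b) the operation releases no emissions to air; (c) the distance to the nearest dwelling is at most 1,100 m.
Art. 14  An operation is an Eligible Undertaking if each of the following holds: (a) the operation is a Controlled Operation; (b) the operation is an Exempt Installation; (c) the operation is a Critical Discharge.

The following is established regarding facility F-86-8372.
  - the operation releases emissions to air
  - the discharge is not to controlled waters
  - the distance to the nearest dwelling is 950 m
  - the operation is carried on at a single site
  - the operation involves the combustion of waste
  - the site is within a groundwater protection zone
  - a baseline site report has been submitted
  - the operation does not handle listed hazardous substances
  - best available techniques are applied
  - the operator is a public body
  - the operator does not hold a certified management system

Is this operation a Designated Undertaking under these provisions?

article 2 — Eligible Process: [the operator holds a certified management system? no] AND [the site is within a groundwater protection zone? yes] → not satisfied.
article 4 — Controlled Operation: [not an Eligible Process (article 2)? yes] AND [the site is within a groundwater protection zone? yes] → satisfied.
article 7 — Exempt Installation: [the operation is carried on at a single site? yes] OR [the operator holds a certified management system? no] → satisfied.
article 5 — Critical Discharge: [the operation involves the combustion of waste? yes] AND [the discharge is not to controlled waters? yes] → satisfied.
article 14 — Eligible Undertaking: [Controlled Operation (article 4)? yes] AND [Exempt Installation (article 7)? yes] AND [Critical Discharge (article 5)? yes] → satisfied.
article 13 — Regulated Undertaking: [a baseline site report has been submitted? yes] OR [the operation releases no emissions to air? no] OR [distance to the nearest dwelling: 950 m ≤ 1,100 m? yes] → satisfied.
article 11 — Certified Operation: [best available techniques are applied? yes] AND [the operation does not involve the combustion of waste? no] → not satisfied.
article 12 — Assessable Activity: [not a Regulated Undertaking (article 13)? no] AND [Certified Operation (article 11)? no] → not satisfied.
article 3 — Senior Facility: [best available techniques are applied? yes] OR [distance to the nearest dwelling: 950 m ≤ 1,100 m? yes] → satisfied.
article 8 — Protected Operation: [Senior Facility (article 3)? yes] AND [the operation handles listed hazardous substances? no] → not satisfied.
article 1 — Designated Undertaking: not an Eligible Undertaking (article 14)? no; not an Assessable Activity (article 12)? yes; Protected Operation (article 8)? no — 1 of 3 hold (need ≥2) → not satisfied.

No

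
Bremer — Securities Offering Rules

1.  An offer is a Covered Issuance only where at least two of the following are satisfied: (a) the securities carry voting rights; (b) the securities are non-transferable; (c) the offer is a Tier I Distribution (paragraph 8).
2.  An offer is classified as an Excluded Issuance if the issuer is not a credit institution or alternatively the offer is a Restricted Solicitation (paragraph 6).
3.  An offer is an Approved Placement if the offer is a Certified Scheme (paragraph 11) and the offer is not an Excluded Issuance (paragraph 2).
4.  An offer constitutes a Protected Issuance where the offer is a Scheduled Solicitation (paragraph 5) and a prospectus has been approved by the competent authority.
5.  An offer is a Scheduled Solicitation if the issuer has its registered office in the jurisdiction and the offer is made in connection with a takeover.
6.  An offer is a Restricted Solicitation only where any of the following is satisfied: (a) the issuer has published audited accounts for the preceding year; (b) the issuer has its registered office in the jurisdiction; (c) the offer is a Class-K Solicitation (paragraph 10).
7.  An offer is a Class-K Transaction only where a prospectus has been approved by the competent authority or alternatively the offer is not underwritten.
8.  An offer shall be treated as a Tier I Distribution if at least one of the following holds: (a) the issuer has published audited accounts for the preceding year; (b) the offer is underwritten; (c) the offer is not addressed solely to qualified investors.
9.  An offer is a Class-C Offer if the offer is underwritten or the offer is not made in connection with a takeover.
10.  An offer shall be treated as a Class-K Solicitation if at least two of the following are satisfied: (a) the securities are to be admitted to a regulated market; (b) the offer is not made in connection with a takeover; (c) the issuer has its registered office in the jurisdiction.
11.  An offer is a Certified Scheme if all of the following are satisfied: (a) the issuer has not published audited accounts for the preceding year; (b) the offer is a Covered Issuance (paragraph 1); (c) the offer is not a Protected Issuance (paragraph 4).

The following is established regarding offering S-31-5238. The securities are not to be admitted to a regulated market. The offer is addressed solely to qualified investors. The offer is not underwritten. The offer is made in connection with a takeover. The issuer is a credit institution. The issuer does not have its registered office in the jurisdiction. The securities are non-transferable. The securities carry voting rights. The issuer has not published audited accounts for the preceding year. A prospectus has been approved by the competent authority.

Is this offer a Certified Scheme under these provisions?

paragraph 8 — Tier I Distribution: [the issuer has published audited accounts for the preceding year? no] OR [the offer is underwritten? no] OR [the offer is not addressed solely to qualified investors? no] → not satisfied.
paragraph 1 — Covered Issuance: the securities carry voting rights? yes; the securities are non-transferable? yes; Tier I Distribution (paragraph 8)? no — 2 of 3 hold (need ≥2) → satisfied.
paragraph 5 — Scheduled Solicitation: [the issuer has its registered office in the jurisdiction? no] AND [the offer is made in connection with a takeover? yes] → not satisfied.
paragraph 4 — Protected Issuance: [Scheduled Solicitation (paragraph 5)? no] AND [a prospectus has been approved by the competent authority? yes] → not satisfied.
paragraph 11 — Certified Scheme: [the issuer has not published audited accounts for the preceding year? yes] AND [Covered Issuance (paragraph 1)? yes] AND [not a Protected Issuance (paragraph 4)? yes] → satisfied.

Yes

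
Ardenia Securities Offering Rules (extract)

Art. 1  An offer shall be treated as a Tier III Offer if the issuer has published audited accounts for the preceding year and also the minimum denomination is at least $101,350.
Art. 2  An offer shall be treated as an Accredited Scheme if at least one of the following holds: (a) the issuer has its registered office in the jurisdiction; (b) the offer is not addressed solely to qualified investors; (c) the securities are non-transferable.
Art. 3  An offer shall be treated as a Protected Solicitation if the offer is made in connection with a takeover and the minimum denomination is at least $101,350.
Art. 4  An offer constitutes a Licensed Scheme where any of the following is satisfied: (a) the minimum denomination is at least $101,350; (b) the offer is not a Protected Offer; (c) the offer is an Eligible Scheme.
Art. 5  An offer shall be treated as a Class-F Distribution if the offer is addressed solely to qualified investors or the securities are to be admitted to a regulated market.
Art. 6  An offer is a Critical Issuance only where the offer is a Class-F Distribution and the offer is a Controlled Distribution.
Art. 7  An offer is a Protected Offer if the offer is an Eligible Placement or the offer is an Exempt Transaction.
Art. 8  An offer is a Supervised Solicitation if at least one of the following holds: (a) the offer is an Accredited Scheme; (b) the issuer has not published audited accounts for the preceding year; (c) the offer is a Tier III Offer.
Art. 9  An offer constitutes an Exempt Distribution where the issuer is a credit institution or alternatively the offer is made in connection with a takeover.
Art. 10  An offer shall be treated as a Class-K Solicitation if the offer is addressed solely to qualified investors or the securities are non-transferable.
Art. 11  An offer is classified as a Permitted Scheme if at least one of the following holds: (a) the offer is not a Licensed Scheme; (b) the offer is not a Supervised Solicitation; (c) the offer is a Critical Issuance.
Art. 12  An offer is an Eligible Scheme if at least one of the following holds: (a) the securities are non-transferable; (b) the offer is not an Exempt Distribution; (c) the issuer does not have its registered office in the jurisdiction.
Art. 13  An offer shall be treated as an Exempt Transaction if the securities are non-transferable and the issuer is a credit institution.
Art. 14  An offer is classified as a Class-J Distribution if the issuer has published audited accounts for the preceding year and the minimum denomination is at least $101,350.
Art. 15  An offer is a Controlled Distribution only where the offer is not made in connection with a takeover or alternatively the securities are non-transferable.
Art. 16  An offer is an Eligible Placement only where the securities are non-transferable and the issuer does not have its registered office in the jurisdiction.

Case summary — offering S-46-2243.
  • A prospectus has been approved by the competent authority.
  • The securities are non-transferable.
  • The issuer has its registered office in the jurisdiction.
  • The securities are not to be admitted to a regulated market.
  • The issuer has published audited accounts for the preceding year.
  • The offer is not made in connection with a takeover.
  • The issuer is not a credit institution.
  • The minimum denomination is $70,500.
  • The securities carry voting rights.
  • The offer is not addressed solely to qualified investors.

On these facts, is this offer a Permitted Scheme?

article 16 — Eligible Placement: [the securities are non-transferable? yes] AND [the issuer does not have its registered office in the jurisdiction? no] → not satisfied.
article 13 — Exempt Transaction: [the securities are non-transferable? yes] AND [the issuer is a credit institution? no] → not satisfied.
article 7 — Protected Offer: [Eligible Placement (article 16)? no] OR [Exempt Transaction (article 13)? no] → not satisfied.
article 9 — Exempt Distribution: [the issuer is a credit institution? no] OR [the offer is made in connection with a takeover? no] → not satisfied.
article 12 — Eligible Scheme: [the securities are non-transferable? yes] OR [not an Exempt Distribution (article 9)? yes] OR [the issuer does not have its registered office in the jurisdiction? no] → satisfied.
article 4 — Licensed Scheme: [minimum denomination: $70,500 ≥ $101,350? no] OR [not a Protected Offer (article 7)? yes] OR [Eligible Scheme (article 12)? yes] → satisfied.
article 2 — Accredited Scheme: [the issuer has its registered office in the jurisdiction? yes] OR [the offer is not addressed solely to qualified investors? yes] OR [the securities are non-transferable? yes] → satisfied.
article 1 — Tier III Offer: [the issuer has published audited accounts for the preceding year? yes] AND [minimum denomination: $70,500 ≥ $101,350? no] → not satisfied.
article 8 — Supervised Solicitation: [Accredited Scheme (article 2)? yes] OR [the issuer has not published audited accounts for the preceding year? no] OR [Tier III Offer (article 1)? no] → satisfied.
article 5 — Class-F Distribution: [the offer is addressed solely to qualified investors? no] OR [the securities are to be admitted to a regulated market? no] → not satisfied.
article 15 — Controlled Distribution: [the offer is not made in connection with a takeover? yes] OR [the securities are non-transferable? yes] → satisfied.
article 6 — Critical Issuance: [Class-F Distribution (article 5)? no] AND [Controlled Distribution (article 15)? yes] → not satisfied.
article 11 — Permitted Scheme: [not a Licensed Scheme (article 4)? no] OR [not a Supervised Solicitation (article 8)? no] OR [Critical Issuance (article 6)? no] → not satisfied.

No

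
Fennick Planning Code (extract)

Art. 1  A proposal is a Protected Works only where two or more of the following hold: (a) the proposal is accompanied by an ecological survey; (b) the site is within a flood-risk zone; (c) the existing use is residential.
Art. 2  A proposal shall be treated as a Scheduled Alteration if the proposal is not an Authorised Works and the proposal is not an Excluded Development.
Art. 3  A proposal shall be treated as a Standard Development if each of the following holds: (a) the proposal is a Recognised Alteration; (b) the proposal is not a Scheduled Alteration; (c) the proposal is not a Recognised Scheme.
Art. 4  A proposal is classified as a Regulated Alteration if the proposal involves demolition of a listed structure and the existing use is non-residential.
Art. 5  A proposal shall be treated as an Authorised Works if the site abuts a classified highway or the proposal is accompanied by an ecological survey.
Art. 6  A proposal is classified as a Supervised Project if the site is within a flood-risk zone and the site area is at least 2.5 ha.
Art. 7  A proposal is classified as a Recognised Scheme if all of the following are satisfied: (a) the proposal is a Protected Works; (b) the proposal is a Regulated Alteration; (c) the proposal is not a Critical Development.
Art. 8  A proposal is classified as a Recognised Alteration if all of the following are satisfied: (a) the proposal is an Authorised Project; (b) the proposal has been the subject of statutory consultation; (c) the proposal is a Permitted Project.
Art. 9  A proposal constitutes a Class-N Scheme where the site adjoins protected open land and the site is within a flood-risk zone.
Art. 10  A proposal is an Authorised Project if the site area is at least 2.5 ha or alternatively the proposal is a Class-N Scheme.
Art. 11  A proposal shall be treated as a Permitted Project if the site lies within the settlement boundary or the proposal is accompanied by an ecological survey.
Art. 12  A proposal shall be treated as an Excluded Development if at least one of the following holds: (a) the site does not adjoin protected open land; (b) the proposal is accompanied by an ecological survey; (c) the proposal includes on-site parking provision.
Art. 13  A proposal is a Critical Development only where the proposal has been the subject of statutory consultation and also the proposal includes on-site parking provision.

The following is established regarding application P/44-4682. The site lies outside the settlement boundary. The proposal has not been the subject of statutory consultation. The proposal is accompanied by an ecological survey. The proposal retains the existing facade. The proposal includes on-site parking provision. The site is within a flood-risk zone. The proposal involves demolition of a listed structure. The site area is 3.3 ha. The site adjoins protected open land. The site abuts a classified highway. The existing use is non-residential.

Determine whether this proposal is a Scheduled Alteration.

No

Under article 5: the site abuts a classified highway? yes; or the proposal is accompanied by an ecological survey? yes. So the proposal is an Authorised Works.
Under article 12: the site does not adjoin protected open land? no; or the proposal is accompanied by an ecological survey? yes; or the proposal includes on-site parking provision? yes. So the proposal is an Excluded Development.
Under article 2: not an Authorised Works (article 5)? no; and not an Excluded Development (article 12)? no. So the proposal is not a Scheduled Alteration.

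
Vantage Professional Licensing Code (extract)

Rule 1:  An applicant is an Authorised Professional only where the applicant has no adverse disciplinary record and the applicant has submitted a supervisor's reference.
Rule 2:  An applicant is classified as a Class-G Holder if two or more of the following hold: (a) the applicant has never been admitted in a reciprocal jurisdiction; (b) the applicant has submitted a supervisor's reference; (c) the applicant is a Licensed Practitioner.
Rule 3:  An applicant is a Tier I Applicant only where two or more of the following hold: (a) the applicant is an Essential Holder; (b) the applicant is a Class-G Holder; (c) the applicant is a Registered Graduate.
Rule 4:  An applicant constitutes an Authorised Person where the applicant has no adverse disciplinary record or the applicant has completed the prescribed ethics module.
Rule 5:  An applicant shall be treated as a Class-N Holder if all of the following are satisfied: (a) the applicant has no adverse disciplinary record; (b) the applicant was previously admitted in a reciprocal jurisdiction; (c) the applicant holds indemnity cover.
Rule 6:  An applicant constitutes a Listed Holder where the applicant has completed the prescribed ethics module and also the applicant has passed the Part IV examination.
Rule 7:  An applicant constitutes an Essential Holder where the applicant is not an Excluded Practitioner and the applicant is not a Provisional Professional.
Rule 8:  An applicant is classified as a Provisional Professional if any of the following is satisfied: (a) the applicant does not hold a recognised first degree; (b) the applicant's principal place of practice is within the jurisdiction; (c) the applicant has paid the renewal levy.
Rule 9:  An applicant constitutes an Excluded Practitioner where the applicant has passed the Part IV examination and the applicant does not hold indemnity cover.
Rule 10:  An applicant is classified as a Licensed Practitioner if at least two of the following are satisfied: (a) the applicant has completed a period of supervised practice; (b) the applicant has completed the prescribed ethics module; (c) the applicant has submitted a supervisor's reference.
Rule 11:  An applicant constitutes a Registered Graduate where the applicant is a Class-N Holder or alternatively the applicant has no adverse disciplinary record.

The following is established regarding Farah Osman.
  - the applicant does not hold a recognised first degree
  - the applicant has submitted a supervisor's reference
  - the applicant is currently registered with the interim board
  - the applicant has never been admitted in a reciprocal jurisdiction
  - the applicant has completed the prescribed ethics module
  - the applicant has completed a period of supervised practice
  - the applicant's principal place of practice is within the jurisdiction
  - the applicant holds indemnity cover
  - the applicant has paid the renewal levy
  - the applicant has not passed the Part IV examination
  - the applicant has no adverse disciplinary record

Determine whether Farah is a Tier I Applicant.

Yes

rule 9 — Excluded Practitioner: [the applicant has passed the Part IV examination? no] AND [the applicant does not hold indemnity cover? no] → not satisfied.
rule 8 — Provisional Professional: [the applicant does not hold a recognised first degree? yes] OR [the applicant's principal place of practice is within the jurisdiction? yes] OR [the applicant has paid the renewal levy? yes] → satisfied.
rule 7 — Essential Holder: [not an Excluded Practitioner (rule 9)? yes] AND [not a Provisional Professional (rule 8)? no] → not satisfied.
rule 10 — Licensed Practitioner: the applicant has completed a period of supervised practice? yes; the applicant has completed the prescribed ethics module? yes; the applicant has submitted a supervisor's reference? yes — 3 of 3 hold (need ≥2) → satisfied.
rule 2 — Class-G Holder: the applicant has never been admitted in a reciprocal jurisdiction? yes; the applicant has submitted a supervisor's reference? yes; Licensed Practitioner (rule 10)? yes — 3 of 3 hold (need ≥2) → satisfied.
rule 5 — Class-N Holder: [the applicant has no adverse disciplinary record? yes] AND [the applicant was previously admitted in a reciprocal jurisdiction? no] AND [the applicant holds indemnity cover? yes] → not satisfied.
rule 11 — Registered Graduate: [Class-N Holder (rule 5)? no] OR [the applicant has no adverse disciplinary record? yes] → satisfied.
rule 3 — Tier I Applicant: Essential Holder (rule 7)? no; Class-G Holder (rule 2)? yes; Registered Graduate (rule 11)? yes — 2 of 3 hold (need ≥2) → satisfied.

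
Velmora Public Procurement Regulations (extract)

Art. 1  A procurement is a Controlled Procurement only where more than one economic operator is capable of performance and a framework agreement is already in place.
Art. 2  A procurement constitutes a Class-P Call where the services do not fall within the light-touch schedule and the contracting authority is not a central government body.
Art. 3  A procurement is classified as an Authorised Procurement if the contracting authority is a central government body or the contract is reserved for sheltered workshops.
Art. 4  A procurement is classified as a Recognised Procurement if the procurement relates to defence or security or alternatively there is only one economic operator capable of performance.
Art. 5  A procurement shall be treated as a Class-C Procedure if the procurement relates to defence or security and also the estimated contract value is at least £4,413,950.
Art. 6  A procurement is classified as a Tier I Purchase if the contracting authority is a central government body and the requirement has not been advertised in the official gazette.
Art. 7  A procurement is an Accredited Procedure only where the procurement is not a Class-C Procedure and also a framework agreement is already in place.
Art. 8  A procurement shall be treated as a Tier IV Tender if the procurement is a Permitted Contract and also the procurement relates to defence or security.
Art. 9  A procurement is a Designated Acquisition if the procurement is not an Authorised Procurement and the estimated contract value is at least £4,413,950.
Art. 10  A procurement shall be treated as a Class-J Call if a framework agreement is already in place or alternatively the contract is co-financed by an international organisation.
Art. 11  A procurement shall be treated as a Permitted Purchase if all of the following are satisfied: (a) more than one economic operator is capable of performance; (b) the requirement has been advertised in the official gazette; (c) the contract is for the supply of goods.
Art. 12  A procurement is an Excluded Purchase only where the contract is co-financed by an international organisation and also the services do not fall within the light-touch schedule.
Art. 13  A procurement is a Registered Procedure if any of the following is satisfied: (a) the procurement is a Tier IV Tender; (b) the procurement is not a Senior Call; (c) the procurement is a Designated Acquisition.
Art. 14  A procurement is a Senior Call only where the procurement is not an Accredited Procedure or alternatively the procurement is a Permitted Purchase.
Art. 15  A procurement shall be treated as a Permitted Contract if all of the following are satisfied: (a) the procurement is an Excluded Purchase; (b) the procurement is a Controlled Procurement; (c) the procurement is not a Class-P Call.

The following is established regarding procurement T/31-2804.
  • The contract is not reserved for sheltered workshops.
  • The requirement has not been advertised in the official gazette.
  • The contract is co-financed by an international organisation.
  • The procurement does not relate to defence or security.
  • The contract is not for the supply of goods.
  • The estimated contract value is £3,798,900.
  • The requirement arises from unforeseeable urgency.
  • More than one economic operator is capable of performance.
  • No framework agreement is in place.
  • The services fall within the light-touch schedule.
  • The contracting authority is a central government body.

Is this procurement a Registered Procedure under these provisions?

No

article 12 — Excluded Purchase: [the contract is co-financed by an international organisation? yes] AND [the services do not fall within the light-touch schedule? no] → not satisfied.
article 1 — Controlled Procurement: [more than one economic operator is capable of performance? yes] AND [a framework agreement is already in place? no] → not satisfied.
article 2 — Class-P Call: [the services do not fall within the light-touch schedule? no] AND [the contracting authority is not a central government body? no] → not satisfied.
article 15 — Permitted Contract: [Excluded Purchase (article 12)? no] AND [Controlled Procurement (article 1)? no] AND [not a Class-P Call (article 2)? yes] → not satisfied.
article 8 — Tier IV Tender: [Permitted Contract (article 15)? no] AND [the procurement relates to defence or security? no] → not satisfied.
article 5 — Class-C Procedure: [the procurement relates to defence or security? no] AND [estimated contract value: £3,798,900 ≥ £4,413,950? no] → not satisfied.
article 7 — Accredited Procedure: [not a Class-C Procedure (article 5)? yes] AND [a framework agreement is already in place? no] → not satisfied.
article 11 — Permitted Purchase: [more than one economic operator is capable of performance? yes] AND [the requirement has been advertised in the official gazette? no] AND [the contract is for the supply of goods? no] → not satisfied.
article 14 — Senior Call: [not an Accredited Procedure (article 7)? yes] OR [Permitted Purchase (article 11)? no] → satisfied.
article 3 — Authorised Procurement: [the contracting authority is a central government body? yes] OR [the contract is reserved for sheltered workshops? no] → satisfied.
article 9 — Designated Acquisition: [not an Authorised Procurement (article 3)? no] AND [estimated contract value: £3,798,900 ≥ £4,413,950? no] → not satisfied.
article 13 — Registered Procedure: [Tier IV Tender (article 8)? no] OR [not a Senior Call (article 14)? no] OR [Designated Acquisition (article 9)? no] → not satisfied.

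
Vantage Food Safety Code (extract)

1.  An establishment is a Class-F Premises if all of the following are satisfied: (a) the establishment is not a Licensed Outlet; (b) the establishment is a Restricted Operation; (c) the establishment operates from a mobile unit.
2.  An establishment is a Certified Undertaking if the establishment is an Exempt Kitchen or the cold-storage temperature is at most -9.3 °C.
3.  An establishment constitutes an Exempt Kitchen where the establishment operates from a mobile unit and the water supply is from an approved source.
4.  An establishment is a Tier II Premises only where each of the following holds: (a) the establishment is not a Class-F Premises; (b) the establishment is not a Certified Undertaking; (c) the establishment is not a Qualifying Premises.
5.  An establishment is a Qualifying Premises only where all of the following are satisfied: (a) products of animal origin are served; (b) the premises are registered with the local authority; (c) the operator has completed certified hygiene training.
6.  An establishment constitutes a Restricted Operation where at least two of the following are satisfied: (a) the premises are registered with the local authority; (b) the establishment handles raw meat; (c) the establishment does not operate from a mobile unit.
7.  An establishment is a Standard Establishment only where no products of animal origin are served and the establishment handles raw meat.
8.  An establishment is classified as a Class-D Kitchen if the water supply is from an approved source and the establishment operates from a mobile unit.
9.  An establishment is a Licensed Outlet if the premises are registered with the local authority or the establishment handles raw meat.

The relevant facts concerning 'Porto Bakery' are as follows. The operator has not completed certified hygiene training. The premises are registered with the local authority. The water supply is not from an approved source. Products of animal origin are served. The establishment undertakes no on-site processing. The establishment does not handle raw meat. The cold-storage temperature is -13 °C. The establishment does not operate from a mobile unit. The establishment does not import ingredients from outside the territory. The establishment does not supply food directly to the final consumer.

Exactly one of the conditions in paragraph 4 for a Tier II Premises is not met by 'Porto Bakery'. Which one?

Under paragraph 9: the premises are registered with the local authority? yes; or the establishment handles raw meat? no. So the establishment is a Licensed Outlet.
Under paragraph 6: the premises are registered with the local authority? yes; the establishment handles raw meat? no; the establishment does not operate from a mobile unit? yes — 2 of 3 hold (need ≥2) → satisfied.
Under paragraph 1: not a Licensed Outlet (paragraph 9)? no; and Restricted Operation (paragraph 6)? yes; and the establishment operates from a mobile unit? no. So the establishment is not a Class-F Premises.
Under paragraph 3: the establishment operates from a mobile unit? no; and the water supply is from an approved source? no. So the establishment is not an Exempt Kitchen.
Under paragraph 2: Exempt Kitchen (paragraph 3)? no; or cold-storage temperature: -13 °C ≤ -9.3 °C? yes. So the establishment is a Certified Undertaking.
Under paragraph 5: products of animal origin are served? yes; and the premises are registered with the local authority? yes; and the operator has completed certified hygiene training? no. So the establishment is not a Qualifying Premises.
Under paragraph 4: not a Class-F Premises (paragraph 1)? yes; and not a Certified Undertaking (paragraph 2)? no; and not a Qualifying Premises (paragraph 5)? yes. So the establishment is not a Tier II Premises.

Certified Undertaking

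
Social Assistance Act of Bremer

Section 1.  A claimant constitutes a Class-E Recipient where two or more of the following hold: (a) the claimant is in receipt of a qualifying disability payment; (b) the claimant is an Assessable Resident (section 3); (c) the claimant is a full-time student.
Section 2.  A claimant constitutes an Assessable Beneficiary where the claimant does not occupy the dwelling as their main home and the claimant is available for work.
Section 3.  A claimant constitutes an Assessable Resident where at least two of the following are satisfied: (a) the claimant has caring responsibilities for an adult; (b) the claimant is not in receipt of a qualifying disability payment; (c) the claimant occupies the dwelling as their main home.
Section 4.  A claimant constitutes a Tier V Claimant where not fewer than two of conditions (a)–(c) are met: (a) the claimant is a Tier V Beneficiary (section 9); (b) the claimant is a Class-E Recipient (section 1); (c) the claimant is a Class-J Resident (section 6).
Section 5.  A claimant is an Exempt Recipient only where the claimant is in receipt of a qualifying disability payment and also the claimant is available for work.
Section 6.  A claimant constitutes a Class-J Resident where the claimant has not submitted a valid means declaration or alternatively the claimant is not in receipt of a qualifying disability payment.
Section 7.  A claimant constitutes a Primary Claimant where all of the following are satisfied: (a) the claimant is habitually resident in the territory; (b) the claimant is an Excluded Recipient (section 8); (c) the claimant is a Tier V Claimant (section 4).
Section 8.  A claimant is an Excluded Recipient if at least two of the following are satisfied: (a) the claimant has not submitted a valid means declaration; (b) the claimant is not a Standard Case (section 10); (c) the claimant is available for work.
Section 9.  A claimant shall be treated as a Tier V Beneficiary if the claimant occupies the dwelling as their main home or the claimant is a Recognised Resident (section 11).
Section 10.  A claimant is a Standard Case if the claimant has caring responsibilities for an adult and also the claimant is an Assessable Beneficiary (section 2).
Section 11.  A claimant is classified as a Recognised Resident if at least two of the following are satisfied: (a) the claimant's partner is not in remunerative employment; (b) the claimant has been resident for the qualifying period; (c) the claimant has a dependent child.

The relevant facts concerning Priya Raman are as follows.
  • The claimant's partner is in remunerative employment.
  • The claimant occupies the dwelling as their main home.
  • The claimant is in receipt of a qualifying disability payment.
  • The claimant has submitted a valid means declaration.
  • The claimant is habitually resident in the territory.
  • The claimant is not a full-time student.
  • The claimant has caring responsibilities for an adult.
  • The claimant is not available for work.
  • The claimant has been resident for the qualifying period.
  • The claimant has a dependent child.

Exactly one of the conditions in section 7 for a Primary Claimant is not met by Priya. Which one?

Under section 2: the claimant does not occupy the dwelling as their main home? no; and the claimant is available for work? no. So the claimant is not an Assessable Beneficiary.
Under section 10: the claimant has caring responsibilities for an adult? yes; and Assessable Beneficiary (section 2)? no. So the claimant is not a Standard Case.
Under section 8: the claimant has not submitted a valid means declaration? no; not a Standard Case (section 10)? yes; the claimant is available for work? no — 1 of 3 hold (need ≥2) → not satisfied.
Under section 11: the claimant's partner is not in remunerative employment? no; the claimant has been resident for the qualifying period? yes; the claimant has a dependent child? yes — 2 of 3 hold (need ≥2) → satisfied.
Under section 9: the claimant occupies the dwelling as their main home? yes; or Recognised Resident (section 11)? yes. So the claimant is a Tier V Beneficiary.
Under section 3: the claimant has caring responsibilities for an adult? yes; the claimant is not in receipt of a qualifying disability payment? no; the claimant occupies the dwelling as their main home? yes — 2 of 3 hold (need ≥2) → satisfied.
Under section 1: the claimant is in receipt of a qualifying disability payment? yes; Assessable Resident (section 3)? yes; the claimant is a full-time student? no — 2 of 3 hold (need ≥2) → satisfied.
Under section 6: the claimant has not submitted a valid means declaration? no; or the claimant is not in receipt of a qualifying disability payment? no. So the claimant is not a Class-J Resident.
Under section 4: Tier V Beneficiary (section 9)? yes; Class-E Recipient (section 1)? yes; Class-J Resident (section 6)? no — 2 of 3 hold (need ≥2) → satisfied.
Under section 7: the claimant is habitually resident in the territory? yes; and Excluded Recipient (section 8)? no; and Tier V Claimant (section 4)? yes. So the claimant is not a Primary Claimant.

Excluded Recipient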